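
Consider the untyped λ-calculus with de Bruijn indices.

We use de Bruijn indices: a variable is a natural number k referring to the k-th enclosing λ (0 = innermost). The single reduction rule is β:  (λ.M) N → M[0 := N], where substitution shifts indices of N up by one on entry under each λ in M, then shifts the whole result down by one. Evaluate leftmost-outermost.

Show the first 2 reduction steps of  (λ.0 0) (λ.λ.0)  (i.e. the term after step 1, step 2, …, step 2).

  start: (λ.0 0) (λ.λ.0)
  [1] (λ.λ.0) (λ.λ.0)
  [2] λ.0

Answer: after 2 steps: λ.0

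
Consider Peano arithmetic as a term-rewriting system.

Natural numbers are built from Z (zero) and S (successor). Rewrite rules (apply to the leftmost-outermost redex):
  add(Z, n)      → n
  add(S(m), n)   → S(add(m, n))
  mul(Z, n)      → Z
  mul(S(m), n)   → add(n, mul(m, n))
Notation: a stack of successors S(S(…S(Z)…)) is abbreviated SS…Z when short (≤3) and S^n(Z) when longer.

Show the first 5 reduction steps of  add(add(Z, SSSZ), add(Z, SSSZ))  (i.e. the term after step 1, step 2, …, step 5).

Answer: after 5 steps: S(S(S(add(Z, SSSZ))))

Reduction:
  start: add(add(Z, SSSZ), add(Z, SSSZ))
  step 1: add(SSSZ, add(Z, SSSZ))
  step 2: S(add(SSZ, add(Z, SSSZ)))
  step 3: S(S(add(SZ, add(Z, SSSZ))))
  step 4: S(S(S(add(Z, add(Z, SSSZ)))))
  step 5: S(S(S(add(Z, SSSZ))))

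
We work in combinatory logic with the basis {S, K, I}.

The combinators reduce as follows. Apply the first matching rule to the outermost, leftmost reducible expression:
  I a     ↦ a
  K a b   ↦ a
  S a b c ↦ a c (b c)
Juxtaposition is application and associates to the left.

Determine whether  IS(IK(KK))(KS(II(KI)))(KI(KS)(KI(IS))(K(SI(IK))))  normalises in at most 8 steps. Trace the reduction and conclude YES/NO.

  start: IS(IK(KK))(KS(II(KI)))(KI(KS)(KI(IS))(K(SI(IK))))
  →1  S(IK(KK))(KS(II(KI)))(KI(KS)(KI(IS))(K(SI(IK))))
  →2  IK(KK)(KI(KS)(KI(IS))(K(SI(IK))))(KS(II(KI))(KI(KS)(KI(IS))(K(SI(IK)))))
  →3  K(KK)(KI(KS)(KI(IS))(K(SI(IK))))(KS(II(KI))(KI(KS)(KI(IS))(K(SI(IK)))))
  →4  KK(KS(II(KI))(KI(KS)(KI(IS))(K(SI(IK)))))
  →5  K

Answer: YES — reaches normal form K in 5 ≤ 8 steps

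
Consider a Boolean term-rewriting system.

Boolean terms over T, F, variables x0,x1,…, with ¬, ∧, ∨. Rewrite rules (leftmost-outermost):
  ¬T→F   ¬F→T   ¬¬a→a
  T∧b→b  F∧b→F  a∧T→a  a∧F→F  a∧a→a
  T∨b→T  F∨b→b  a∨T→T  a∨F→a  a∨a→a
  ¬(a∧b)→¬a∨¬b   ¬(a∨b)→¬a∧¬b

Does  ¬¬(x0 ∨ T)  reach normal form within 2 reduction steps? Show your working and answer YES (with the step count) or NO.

  start: ¬¬(x0 ∨ T)
  →1  x0 ∨ T
  →2  T

Answer: YES — reaches normal form T in 2 ≤ 2 steps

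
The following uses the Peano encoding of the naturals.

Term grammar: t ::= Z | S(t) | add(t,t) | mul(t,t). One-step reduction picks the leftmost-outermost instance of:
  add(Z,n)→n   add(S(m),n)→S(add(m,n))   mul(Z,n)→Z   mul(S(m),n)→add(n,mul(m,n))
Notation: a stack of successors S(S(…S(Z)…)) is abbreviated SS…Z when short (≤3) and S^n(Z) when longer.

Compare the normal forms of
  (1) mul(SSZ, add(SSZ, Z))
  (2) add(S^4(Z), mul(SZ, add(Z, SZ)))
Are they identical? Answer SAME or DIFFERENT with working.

Term A:
  start: mul(SSZ, add(SSZ, Z))
  [1] add(add(SSZ, Z), mul(SZ, add(SSZ, Z)))
  [2] add(S(add(SZ, Z)), mul(SZ, add(SSZ, Z)))
  [3] S(add(add(SZ, Z), mul(SZ, add(SSZ, Z))))
  [4] S(add(S(add(Z, Z)), mul(SZ, add(SSZ, Z))))
  [5] S(S(add(add(Z, Z), mul(SZ, add(SSZ, Z)))))
  [6] S(S(add(Z, mul(SZ, add(SSZ, Z)))))
  [7] S(S(mul(SZ, add(SSZ, Z))))
  [8] S(S(add(add(SSZ, Z), mul(Z, add(SSZ, Z)))))
  [9] S(S(add(S(add(SZ, Z)), mul(Z, add(SSZ, Z)))))
  [10] S(S(S(add(add(SZ, Z), mul(Z, add(SSZ, Z))))))
  [11] S(S(S(add(S(add(Z, Z)), mul(Z, add(SSZ, Z))))))
  [12] S(S(S(S(add(add(Z, Z), mul(Z, add(SSZ, Z)))))))
  [13] S(S(S(S(add(Z, mul(Z, add(SSZ, Z)))))))
  [14] S(S(S(S(mul(Z, add(SSZ, Z))))))
  [15] S^4(Z)

Term B:
  start: add(S^4(Z), mul(SZ, add(Z, SZ)))
  [1] S(add(SSSZ, mul(SZ, add(Z, SZ))))
  [2] S(S(add(SSZ, mul(SZ, add(Z, SZ)))))
  [3] S(S(S(add(SZ, mul(SZ, add(Z, SZ))))))
  [4] S(S(S(S(add(Z, mul(SZ, add(Z, SZ)))))))
  [5] S(S(S(S(mul(SZ, add(Z, SZ))))))
  [6] S(S(S(S(add(add(Z, SZ), mul(Z, add(Z, SZ)))))))
  [7] S(S(S(S(add(SZ, mul(Z, add(Z, SZ)))))))
  [8] S(S(S(S(S(add(Z, mul(Z, add(Z, SZ))))))))
  [9] S(S(S(S(S(mul(Z, add(Z, SZ)))))))
  [10] S^5(Z)

Answer: DIFFERENT — A ⇓ S^4(Z), B ⇓ S^5(Z)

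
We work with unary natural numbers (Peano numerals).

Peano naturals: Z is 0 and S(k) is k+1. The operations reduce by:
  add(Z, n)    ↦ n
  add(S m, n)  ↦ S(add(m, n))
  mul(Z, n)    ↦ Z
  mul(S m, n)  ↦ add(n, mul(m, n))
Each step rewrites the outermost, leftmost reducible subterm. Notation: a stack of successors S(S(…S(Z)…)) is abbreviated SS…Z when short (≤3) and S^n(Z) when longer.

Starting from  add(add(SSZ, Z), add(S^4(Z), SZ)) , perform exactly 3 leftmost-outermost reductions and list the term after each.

  start: add(add(SSZ, Z), add(S^4(Z), SZ))
  →1  add(S(add(SZ, Z)), add(S^4(Z), SZ))
  →2  S(add(add(SZ, Z), add(S^4(Z), SZ)))
  →3  S(add(S(add(Z, Z)), add(S^4(Z), SZ)))

Answer: after 3 steps: S(add(S(add(Z, Z)), add(S^4(Z), SZ)))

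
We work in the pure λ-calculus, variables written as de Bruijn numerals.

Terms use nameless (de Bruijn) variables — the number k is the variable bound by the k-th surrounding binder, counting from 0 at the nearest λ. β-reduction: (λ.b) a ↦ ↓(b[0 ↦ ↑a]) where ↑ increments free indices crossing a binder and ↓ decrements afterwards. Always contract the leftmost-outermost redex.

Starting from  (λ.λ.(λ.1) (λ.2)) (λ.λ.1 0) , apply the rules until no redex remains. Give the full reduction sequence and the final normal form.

  start: (λ.λ.(λ.1) (λ.2)) (λ.λ.1 0)
  [1] λ.(λ.1) (λ.λ.λ.1 0)
  [2] λ.0

Answer: normal form = λ.0  (in 2 steps)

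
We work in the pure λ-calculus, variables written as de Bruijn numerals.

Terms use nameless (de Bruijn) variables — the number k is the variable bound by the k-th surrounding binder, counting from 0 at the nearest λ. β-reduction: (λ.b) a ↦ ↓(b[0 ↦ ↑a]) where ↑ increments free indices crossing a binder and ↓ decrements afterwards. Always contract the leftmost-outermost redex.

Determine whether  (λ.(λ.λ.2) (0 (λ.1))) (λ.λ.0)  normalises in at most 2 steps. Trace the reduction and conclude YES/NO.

  start: (λ.(λ.λ.2) (0 (λ.1))) (λ.λ.0)
  →1  (λ.λ.λ.λ.0) ((λ.λ.0) (λ.λ.λ.0))
  →2  λ.λ.λ.0

Answer: YES — reaches normal form λ.λ.λ.0 in 2 ≤ 2 steps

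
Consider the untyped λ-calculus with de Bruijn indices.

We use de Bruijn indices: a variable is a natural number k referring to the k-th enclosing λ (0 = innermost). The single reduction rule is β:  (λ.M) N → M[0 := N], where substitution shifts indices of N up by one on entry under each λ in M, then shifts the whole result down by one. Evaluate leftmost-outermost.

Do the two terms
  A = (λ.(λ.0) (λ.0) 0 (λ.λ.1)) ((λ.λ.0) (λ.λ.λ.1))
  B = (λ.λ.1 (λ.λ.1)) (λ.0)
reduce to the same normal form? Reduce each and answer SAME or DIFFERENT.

Answer: DIFFERENT — A ⇓ λ.λ.1, B ⇓ λ.λ.λ.1

Derivation:
Term A:
  start: (λ.(λ.0) (λ.0) 0 (λ.λ.1)) ((λ.λ.0) (λ.λ.λ.1))
  →1  (λ.0) (λ.0) ((λ.λ.0) (λ.λ.λ.1)) (λ.λ.1)
  →2  (λ.0) ((λ.λ.0) (λ.λ.λ.1)) (λ.λ.1)
  →3  (λ.λ.0) (λ.λ.λ.1) (λ.λ.1)
  →4  (λ.0) (λ.λ.1)
  →5  λ.λ.1

Term B:
  start: (λ.λ.1 (λ.λ.1)) (λ.0)
  →1  λ.(λ.0) (λ.λ.1)
  →2  λ.λ.λ.1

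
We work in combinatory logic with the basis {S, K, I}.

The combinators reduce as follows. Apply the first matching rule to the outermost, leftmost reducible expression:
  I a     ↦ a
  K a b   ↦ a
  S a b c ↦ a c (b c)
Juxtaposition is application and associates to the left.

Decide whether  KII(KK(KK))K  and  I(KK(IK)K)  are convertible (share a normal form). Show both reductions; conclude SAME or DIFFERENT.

Answer: SAME — A ⇓ KK, B ⇓ KK

Working:
Term A:
  start: KII(KK(KK))K
  →1  I(KK(KK))K
  →2  KK(KK)K
  →3  KK

Term B:
  start: I(KK(IK)K)
  →1  KK(IK)K
  →2  KK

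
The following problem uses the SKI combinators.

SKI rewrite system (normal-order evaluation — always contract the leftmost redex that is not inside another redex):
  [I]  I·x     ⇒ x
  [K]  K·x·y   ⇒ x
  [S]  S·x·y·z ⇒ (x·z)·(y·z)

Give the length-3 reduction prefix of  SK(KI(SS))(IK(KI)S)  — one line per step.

Answer: after 3 steps: K(KI)S

Derivation:
  start: SK(KI(SS))(IK(KI)S)
  step 1: K(IK(KI)S)(KI(SS)(IK(KI)S))
  step 2: IK(KI)S
  step 3: K(KI)S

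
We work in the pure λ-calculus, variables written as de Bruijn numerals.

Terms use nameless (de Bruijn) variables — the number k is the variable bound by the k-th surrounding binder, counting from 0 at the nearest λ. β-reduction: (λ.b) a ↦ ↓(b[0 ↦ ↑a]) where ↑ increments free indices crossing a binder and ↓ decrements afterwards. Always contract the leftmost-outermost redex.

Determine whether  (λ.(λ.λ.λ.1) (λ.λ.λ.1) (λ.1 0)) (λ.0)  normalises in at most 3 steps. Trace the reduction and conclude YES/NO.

  start: (λ.(λ.λ.λ.1) (λ.λ.λ.1) (λ.1 0)) (λ.0)
  [1] (λ.λ.λ.1) (λ.λ.λ.1) (λ.(λ.0) 0)
  [2] (λ.λ.1) (λ.(λ.0) 0)
  [3] λ.λ.(λ.0) 0

Answer: NO — after 3 steps the term is λ.λ.(λ.0) 0, not yet normal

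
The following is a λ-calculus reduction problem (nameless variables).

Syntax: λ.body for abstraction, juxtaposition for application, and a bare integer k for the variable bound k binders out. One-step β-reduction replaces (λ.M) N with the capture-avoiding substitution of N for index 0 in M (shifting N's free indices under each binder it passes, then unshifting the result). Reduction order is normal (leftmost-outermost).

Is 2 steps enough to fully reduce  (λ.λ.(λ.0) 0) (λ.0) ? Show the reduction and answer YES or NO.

  start: (λ.λ.(λ.0) 0) (λ.0)
  →1  λ.(λ.0) 0
  →2  λ.0

Answer: YES — reaches normal form λ.0 in 2 ≤ 2 steps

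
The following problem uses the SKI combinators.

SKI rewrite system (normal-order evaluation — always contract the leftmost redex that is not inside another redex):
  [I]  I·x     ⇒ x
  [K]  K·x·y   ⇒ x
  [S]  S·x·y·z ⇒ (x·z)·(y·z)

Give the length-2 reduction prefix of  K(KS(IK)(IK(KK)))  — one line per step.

  start: K(KS(IK)(IK(KK)))
  step 1: K(S(IK(KK)))
  step 2: K(S(K(KK)))

Answer: after 2 steps: K(S(K(KK)))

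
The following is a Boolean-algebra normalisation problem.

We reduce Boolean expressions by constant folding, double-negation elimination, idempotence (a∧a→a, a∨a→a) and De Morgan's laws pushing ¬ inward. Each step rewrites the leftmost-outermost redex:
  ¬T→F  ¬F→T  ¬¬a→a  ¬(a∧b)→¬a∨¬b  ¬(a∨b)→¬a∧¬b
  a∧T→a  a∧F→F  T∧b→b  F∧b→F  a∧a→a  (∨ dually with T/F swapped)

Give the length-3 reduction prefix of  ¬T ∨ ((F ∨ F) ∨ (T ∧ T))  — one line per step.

  start: ¬T ∨ ((F ∨ F) ∨ (T ∧ T))
  [1] F ∨ ((F ∨ F) ∨ (T ∧ T))
  [2] (F ∨ F) ∨ (T ∧ T)
  [3] F ∨ (T ∧ T)

Answer: after 3 steps: F ∨ (T ∧ T)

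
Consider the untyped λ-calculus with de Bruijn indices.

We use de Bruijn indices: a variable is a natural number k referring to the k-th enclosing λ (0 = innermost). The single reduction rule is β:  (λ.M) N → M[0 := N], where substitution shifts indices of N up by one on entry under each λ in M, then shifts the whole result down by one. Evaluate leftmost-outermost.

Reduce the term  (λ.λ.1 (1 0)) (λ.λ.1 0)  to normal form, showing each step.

Answer: normal form = λ.λ.1 0  (in 4 steps)

Working:
  start: (λ.λ.1 (1 0)) (λ.λ.1 0)
  [1] λ.(λ.λ.1 0) ((λ.λ.1 0) 0)
  [2] λ.λ.(λ.λ.1 0) 1 0
  [3] λ.λ.(λ.2 0) 0
  [4] λ.λ.1 0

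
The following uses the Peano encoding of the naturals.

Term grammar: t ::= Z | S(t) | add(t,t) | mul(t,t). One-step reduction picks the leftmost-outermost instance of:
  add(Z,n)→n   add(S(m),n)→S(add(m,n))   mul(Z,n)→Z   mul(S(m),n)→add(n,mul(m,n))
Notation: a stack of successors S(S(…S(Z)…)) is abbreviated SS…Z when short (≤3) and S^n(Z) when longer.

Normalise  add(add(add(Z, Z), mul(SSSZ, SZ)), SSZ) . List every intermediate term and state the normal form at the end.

Answer: normal form = S^5(Z)  (in 16 steps)

Working:
  start: add(add(add(Z, Z), mul(SSSZ, SZ)), SSZ)
  →1  add(add(Z, mul(SSSZ, SZ)), SSZ)
  →2  add(mul(SSSZ, SZ), SSZ)
  →3  add(add(SZ, mul(SSZ, SZ)), SSZ)
  →4  add(S(add(Z, mul(SSZ, SZ))), SSZ)
  →5  S(add(add(Z, mul(SSZ, SZ)), SSZ))
  →6  S(add(mul(SSZ, SZ), SSZ))
  →7  S(add(add(SZ, mul(SZ, SZ)), SSZ))
  →8  S(add(S(add(Z, mul(SZ, SZ))), SSZ))
  →9  S(S(add(add(Z, mul(SZ, SZ)), SSZ)))
  →10  S(S(add(mul(SZ, SZ), SSZ)))
  →11  S(S(add(add(SZ, mul(Z, SZ)), SSZ)))
  →12  S(S(add(S(add(Z, mul(Z, SZ))), SSZ)))
  →13  S(S(S(add(add(Z, mul(Z, SZ)), SSZ))))
  →14  S(S(S(add(mul(Z, SZ), SSZ))))
  →15  S(S(S(add(Z, SSZ))))
  →16  S^5(Z)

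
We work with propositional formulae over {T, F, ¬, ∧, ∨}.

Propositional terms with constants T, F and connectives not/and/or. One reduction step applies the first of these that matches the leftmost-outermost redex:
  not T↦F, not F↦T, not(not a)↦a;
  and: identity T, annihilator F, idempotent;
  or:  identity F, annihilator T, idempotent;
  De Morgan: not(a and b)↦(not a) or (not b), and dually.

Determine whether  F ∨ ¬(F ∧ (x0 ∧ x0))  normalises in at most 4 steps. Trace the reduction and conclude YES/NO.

  start: F ∨ ¬(F ∧ (x0 ∧ x0))
  [1] ¬(F ∧ (x0 ∧ x0))
  [2] ¬F ∨ ¬(x0 ∧ x0)
  [3] T ∨ ¬(x0 ∧ x0)
  [4] T

Answer: YES — reaches normal form T in 4 ≤ 4 steps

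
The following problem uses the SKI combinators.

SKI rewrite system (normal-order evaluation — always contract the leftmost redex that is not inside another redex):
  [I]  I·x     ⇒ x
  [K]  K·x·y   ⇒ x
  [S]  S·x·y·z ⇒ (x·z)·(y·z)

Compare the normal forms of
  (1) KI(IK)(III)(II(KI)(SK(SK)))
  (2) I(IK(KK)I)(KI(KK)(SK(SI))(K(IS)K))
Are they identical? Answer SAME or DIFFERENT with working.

Term A:
  start: KI(IK)(III)(II(KI)(SK(SK)))
  [1] I(III)(II(KI)(SK(SK)))
  [2] III(II(KI)(SK(SK)))
  [3] II(II(KI)(SK(SK)))
  [4] I(II(KI)(SK(SK)))
  [5] II(KI)(SK(SK))
  [6] I(KI)(SK(SK))
  [7] KI(SK(SK))
  [8] I

Term B:
  start: I(IK(KK)I)(KI(KK)(SK(SI))(K(IS)K))
  [1] IK(KK)I(KI(KK)(SK(SI))(K(IS)K))
  [2] K(KK)I(KI(KK)(SK(SI))(K(IS)K))
  [3] KK(KI(KK)(SK(SI))(K(IS)K))
  [4] K

Answer: DIFFERENT — A ⇓ I, B ⇓ K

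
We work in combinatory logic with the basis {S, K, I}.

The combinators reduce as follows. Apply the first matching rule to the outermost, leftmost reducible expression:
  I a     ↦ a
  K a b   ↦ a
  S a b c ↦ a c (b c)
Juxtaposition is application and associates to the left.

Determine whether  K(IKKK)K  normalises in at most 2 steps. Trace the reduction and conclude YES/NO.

Answer: NO — after 2 steps the term is KKK, not yet normal

Reduction:
  start: K(IKKK)K
  →1  IKKK
  →2  KKK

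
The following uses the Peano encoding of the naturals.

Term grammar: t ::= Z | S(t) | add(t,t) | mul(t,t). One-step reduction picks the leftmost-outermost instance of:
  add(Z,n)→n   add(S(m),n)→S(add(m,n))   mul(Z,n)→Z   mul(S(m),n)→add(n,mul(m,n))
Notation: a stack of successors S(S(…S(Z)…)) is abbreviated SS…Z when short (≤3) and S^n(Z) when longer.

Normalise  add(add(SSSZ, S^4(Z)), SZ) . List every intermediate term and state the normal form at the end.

  start: add(add(SSSZ, S^4(Z)), SZ)
  →1  add(S(add(SSZ, S^4(Z))), SZ)
  →2  S(add(add(SSZ, S^4(Z)), SZ))
  →3  S(add(S(add(SZ, S^4(Z))), SZ))
  →4  S(S(add(add(SZ, S^4(Z)), SZ)))
  →5  S(S(add(S(add(Z, S^4(Z))), SZ)))
  →6  S(S(S(add(add(Z, S^4(Z)), SZ))))
  →7  S(S(S(add(S^4(Z), SZ))))
  →8  S(S(S(S(add(SSSZ, SZ)))))
  →9  S(S(S(S(S(add(SSZ, SZ))))))
  →10  S(S(S(S(S(S(add(SZ, SZ)))))))
  →11  S(S(S(S(S(S(S(add(Z, SZ))))))))
  →12  S^8(Z)

Answer: normal form = S^8(Z)  (in 12 steps)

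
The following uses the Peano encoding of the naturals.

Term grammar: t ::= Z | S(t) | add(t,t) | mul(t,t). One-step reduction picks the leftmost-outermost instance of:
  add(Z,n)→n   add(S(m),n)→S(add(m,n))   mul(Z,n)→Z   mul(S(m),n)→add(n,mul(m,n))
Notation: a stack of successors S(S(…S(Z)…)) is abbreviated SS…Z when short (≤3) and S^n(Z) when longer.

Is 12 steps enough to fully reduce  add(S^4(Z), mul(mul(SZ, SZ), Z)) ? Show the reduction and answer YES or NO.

Answer: YES — reaches normal form S^4(Z) in 12 ≤ 12 steps

Reduction:
  start: add(S^4(Z), mul(mul(SZ, SZ), Z))
  →1  S(add(SSSZ, mul(mul(SZ, SZ), Z)))
  →2  S(S(add(SSZ, mul(mul(SZ, SZ), Z))))
  →3  S(S(S(add(SZ, mul(mul(SZ, SZ), Z)))))
  →4  S(S(S(S(add(Z, mul(mul(SZ, SZ), Z))))))
  →5  S(S(S(S(mul(mul(SZ, SZ), Z)))))
  →6  S(S(S(S(mul(add(SZ, mul(Z, SZ)), Z)))))
  →7  S(S(S(S(mul(S(add(Z, mul(Z, SZ))), Z)))))
  →8  S(S(S(S(add(Z, mul(add(Z, mul(Z, SZ)), Z))))))
  →9  S(S(S(S(mul(add(Z, mul(Z, SZ)), Z)))))
  →10  S(S(S(S(mul(mul(Z, SZ), Z)))))
  →11  S(S(S(S(mul(Z, Z)))))
  →12  S^4(Z)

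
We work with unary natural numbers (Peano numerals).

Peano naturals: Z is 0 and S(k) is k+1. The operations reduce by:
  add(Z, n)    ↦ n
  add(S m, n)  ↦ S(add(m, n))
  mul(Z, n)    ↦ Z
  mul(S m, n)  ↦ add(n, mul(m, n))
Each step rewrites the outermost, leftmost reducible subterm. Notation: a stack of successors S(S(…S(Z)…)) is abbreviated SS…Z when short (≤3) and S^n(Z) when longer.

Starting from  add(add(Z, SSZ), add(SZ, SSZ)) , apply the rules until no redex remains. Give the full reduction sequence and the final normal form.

  start: add(add(Z, SSZ), add(SZ, SSZ))
  →1  add(SSZ, add(SZ, SSZ))
  →2  S(add(SZ, add(SZ, SSZ)))
  →3  S(S(add(Z, add(SZ, SSZ))))
  →4  S(S(add(SZ, SSZ)))
  →5  S(S(S(add(Z, SSZ))))
  →6  S^5(Z)

Answer: normal form = S^5(Z)  (in 6 steps)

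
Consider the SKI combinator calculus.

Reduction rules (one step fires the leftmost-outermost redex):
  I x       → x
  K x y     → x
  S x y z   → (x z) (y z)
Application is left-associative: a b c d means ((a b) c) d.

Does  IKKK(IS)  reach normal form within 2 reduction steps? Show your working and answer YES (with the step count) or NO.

Answer: NO — after 2 steps the term is K(IS), not yet normal

Working:
  start: IKKK(IS)
  step 1: KKK(IS)
  step 2: K(IS)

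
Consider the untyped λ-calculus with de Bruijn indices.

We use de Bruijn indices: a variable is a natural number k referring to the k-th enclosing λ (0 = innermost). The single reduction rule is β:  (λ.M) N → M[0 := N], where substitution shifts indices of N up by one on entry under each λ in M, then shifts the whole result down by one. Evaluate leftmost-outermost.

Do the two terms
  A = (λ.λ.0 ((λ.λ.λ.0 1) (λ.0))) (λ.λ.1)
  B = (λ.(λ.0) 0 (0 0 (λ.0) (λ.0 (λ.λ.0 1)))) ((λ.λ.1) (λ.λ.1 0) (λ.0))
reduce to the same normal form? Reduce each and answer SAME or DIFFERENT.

Answer: SAME — A ⇓ λ.0 (λ.λ.0 1), B ⇓ λ.0 (λ.λ.0 1)

Derivation:
Term A:
  start: (λ.λ.0 ((λ.λ.λ.0 1) (λ.0))) (λ.λ.1)
  [1] λ.0 ((λ.λ.λ.0 1) (λ.0))
  [2] λ.0 (λ.λ.0 1)

Term B:
  start: (λ.(λ.0) 0 (0 0 (λ.0) (λ.0 (λ.λ.0 1)))) ((λ.λ.1) (λ.λ.1 0) (λ.0))
  [1] (λ.0) ((λ.λ.1) (λ.λ.1 0) (λ.0)) ((λ.λ.1) (λ.λ.1 0) (λ.0) ((λ.λ.1) (λ.λ.1 0) (λ.0)) (λ.0) (λ.0 (λ.λ.0 1)))
  [2] (λ.λ.1) (λ.λ.1 0) (λ.0) ((λ.λ.1) (λ.λ.1 0) (λ.0) ((λ.λ.1) (λ.λ.1 0) (λ.0)) (λ.0) (λ.0 (λ.λ.0 1)))
  [3] (λ.λ.λ.1 0) (λ.0) ((λ.λ.1) (λ.λ.1 0) (λ.0) ((λ.λ.1) (λ.λ.1 0) (λ.0)) (λ.0) (λ.0 (λ.λ.0 1)))
  [4] (λ.λ.1 0) ((λ.λ.1) (λ.λ.1 0) (λ.0) ((λ.λ.1) (λ.λ.1 0) (λ.0)) (λ.0) (λ.0 (λ.λ.0 1)))
  [5] λ.(λ.λ.1) (λ.λ.1 0) (λ.0) ((λ.λ.1) (λ.λ.1 0) (λ.0)) (λ.0) (λ.0 (λ.λ.0 1)) 0
  [6] λ.(λ.λ.λ.1 0) (λ.0) ((λ.λ.1) (λ.λ.1 0) (λ.0)) (λ.0) (λ.0 (λ.λ.0 1)) 0
  [7] λ.(λ.λ.1 0) ((λ.λ.1) (λ.λ.1 0) (λ.0)) (λ.0) (λ.0 (λ.λ.0 1)) 0
  [8] λ.(λ.(λ.λ.1) (λ.λ.1 0) (λ.0) 0) (λ.0) (λ.0 (λ.λ.0 1)) 0
  [9] λ.(λ.λ.1) (λ.λ.1 0) (λ.0) (λ.0) (λ.0 (λ.λ.0 1)) 0
  [10] λ.(λ.λ.λ.1 0) (λ.0) (λ.0) (λ.0 (λ.λ.0 1)) 0
  [11] λ.(λ.λ.1 0) (λ.0) (λ.0 (λ.λ.0 1)) 0
  [12] λ.(λ.(λ.0) 0) (λ.0 (λ.λ.0 1)) 0
  [13] λ.(λ.0) (λ.0 (λ.λ.0 1)) 0
  [14] λ.(λ.0 (λ.λ.0 1)) 0
  [15] λ.0 (λ.λ.0 1)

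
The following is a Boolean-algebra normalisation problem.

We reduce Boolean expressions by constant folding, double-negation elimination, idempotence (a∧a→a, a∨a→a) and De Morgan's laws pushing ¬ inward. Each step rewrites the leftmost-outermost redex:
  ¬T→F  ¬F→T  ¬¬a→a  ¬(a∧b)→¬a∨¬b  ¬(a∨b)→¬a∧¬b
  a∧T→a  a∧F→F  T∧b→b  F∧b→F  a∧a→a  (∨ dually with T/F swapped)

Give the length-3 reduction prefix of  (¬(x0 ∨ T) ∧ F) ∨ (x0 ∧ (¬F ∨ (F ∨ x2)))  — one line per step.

  start: (¬(x0 ∨ T) ∧ F) ∨ (x0 ∧ (¬F ∨ (F ∨ x2)))
  →1  F ∨ (x0 ∧ (¬F ∨ (F ∨ x2)))
  →2  x0 ∧ (¬F ∨ (F ∨ x2))
  →3  x0 ∧ (T ∨ (F ∨ x2))

Answer: after 3 steps: x0 ∧ (T ∨ (F ∨ x2))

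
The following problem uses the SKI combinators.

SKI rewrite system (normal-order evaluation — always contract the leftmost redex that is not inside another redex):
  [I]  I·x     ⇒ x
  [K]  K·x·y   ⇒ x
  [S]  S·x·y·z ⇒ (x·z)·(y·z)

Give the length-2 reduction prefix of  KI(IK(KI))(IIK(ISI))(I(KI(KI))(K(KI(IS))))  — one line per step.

Answer: after 2 steps: IIK(ISI)(I(KI(KI))(K(KI(IS))))

Working:
  start: KI(IK(KI))(IIK(ISI))(I(KI(KI))(K(KI(IS))))
  [1] I(IIK(ISI))(I(KI(KI))(K(KI(IS))))
  [2] IIK(ISI)(I(KI(KI))(K(KI(IS))))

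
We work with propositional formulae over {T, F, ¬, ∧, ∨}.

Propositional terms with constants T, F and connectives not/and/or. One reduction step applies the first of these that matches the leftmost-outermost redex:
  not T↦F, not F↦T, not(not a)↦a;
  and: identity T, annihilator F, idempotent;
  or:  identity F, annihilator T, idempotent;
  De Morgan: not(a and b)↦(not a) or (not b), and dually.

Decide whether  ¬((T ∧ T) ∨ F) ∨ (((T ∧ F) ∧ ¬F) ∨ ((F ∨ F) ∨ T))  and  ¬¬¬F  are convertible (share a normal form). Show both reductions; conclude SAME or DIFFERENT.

Answer: SAME — A ⇓ T, B ⇓ T

Reduction:
Term A:
  start: ¬((T ∧ T) ∨ F) ∨ (((T ∧ F) ∧ ¬F) ∨ ((F ∨ F) ∨ T))
  step 1: (¬(T ∧ T) ∧ ¬F) ∨ (((T ∧ F) ∧ ¬F) ∨ ((F ∨ F) ∨ T))
  step 2: ((¬T ∨ ¬T) ∧ ¬F) ∨ (((T ∧ F) ∧ ¬F) ∨ ((F ∨ F) ∨ T))
  step 3: (¬T ∧ ¬F) ∨ (((T ∧ F) ∧ ¬F) ∨ ((F ∨ F) ∨ T))
  step 4: (F ∧ ¬F) ∨ (((T ∧ F) ∧ ¬F) ∨ ((F ∨ F) ∨ T))
  step 5: F ∨ (((T ∧ F) ∧ ¬F) ∨ ((F ∨ F) ∨ T))
  step 6: ((T ∧ F) ∧ ¬F) ∨ ((F ∨ F) ∨ T)
  step 7: (F ∧ ¬F) ∨ ((F ∨ F) ∨ T)
  step 8: F ∨ ((F ∨ F) ∨ T)
  step 9: (F ∨ F) ∨ T
  step 10: T

Term B:
  start: ¬¬¬F
  step 1: ¬F
  step 2: T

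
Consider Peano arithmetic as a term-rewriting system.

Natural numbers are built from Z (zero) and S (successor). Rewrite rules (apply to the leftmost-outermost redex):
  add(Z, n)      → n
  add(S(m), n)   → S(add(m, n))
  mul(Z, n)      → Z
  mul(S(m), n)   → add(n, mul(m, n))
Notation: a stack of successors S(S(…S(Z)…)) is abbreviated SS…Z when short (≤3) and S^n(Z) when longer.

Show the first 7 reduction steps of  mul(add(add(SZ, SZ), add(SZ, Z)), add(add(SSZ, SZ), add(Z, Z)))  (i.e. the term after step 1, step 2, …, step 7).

Answer: after 7 steps: S(add(add(S(add(Z, SZ)), add(Z, Z)), mul(add(add(Z, SZ), add(SZ, Z)), add(add(SSZ, SZ), add(Z, Z)))))

Working:
  start: mul(add(add(SZ, SZ), add(SZ, Z)), add(add(SSZ, SZ), add(Z, Z)))
  →1  mul(add(S(add(Z, SZ)), add(SZ, Z)), add(add(SSZ, SZ), add(Z, Z)))
  →2  mul(S(add(add(Z, SZ), add(SZ, Z))), add(add(SSZ, SZ), add(Z, Z)))
  →3  add(add(add(SSZ, SZ), add(Z, Z)), mul(add(add(Z, SZ), add(SZ, Z)), add(add(SSZ, SZ), add(Z, Z))))
  →4  add(add(S(add(SZ, SZ)), add(Z, Z)), mul(add(add(Z, SZ), add(SZ, Z)), add(add(SSZ, SZ), add(Z, Z))))
  →5  add(S(add(add(SZ, SZ), add(Z, Z))), mul(add(add(Z, SZ), add(SZ, Z)), add(add(SSZ, SZ), add(Z, Z))))
  →6  S(add(add(add(SZ, SZ), add(Z, Z)), mul(add(add(Z, SZ), add(SZ, Z)), add(add(SSZ, SZ), add(Z, Z)))))
  →7  S(add(add(S(add(Z, SZ)), add(Z, Z)), mul(add(add(Z, SZ), add(SZ, Z)), add(add(SSZ, SZ), add(Z, Z)))))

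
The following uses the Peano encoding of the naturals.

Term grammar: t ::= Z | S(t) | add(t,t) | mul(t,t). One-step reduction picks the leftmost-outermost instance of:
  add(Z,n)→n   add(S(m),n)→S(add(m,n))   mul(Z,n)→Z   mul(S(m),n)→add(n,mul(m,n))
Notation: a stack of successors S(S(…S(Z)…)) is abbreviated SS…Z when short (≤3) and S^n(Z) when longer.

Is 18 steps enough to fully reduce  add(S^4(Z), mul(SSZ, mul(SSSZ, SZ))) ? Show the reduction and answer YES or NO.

Answer: NO — after 18 steps the term is S(S(S(S(S(S(S(add(mul(Z, SZ), mul(SZ, mul(SSSZ, SZ)))))))))), not yet normal

Working:
  start: add(S^4(Z), mul(SSZ, mul(SSSZ, SZ)))
  [1] S(add(SSSZ, mul(SSZ, mul(SSSZ, SZ))))
  [2] S(S(add(SSZ, mul(SSZ, mul(SSSZ, SZ)))))
  [3] S(S(S(add(SZ, mul(SSZ, mul(SSSZ, SZ))))))
  [4] S(S(S(S(add(Z, mul(SSZ, mul(SSSZ, SZ)))))))
  [5] S(S(S(S(mul(SSZ, mul(SSSZ, SZ))))))
  [6] S(S(S(S(add(mul(SSSZ, SZ), mul(SZ, mul(SSSZ, SZ)))))))
  [7] S(S(S(S(add(add(SZ, mul(SSZ, SZ)), mul(SZ, mul(SSSZ, SZ)))))))
  [8] S(S(S(S(add(S(add(Z, mul(SSZ, SZ))), mul(SZ, mul(SSSZ, SZ)))))))
  [9] S(S(S(S(S(add(add(Z, mul(SSZ, SZ)), mul(SZ, mul(SSSZ, SZ))))))))
  [10] S(S(S(S(S(add(mul(SSZ, SZ), mul(SZ, mul(SSSZ, SZ))))))))
  [11] S(S(S(S(S(add(add(SZ, mul(SZ, SZ)), mul(SZ, mul(SSSZ, SZ))))))))
  [12] S(S(S(S(S(add(S(add(Z, mul(SZ, SZ))), mul(SZ, mul(SSSZ, SZ))))))))
  [13] S(S(S(S(S(S(add(add(Z, mul(SZ, SZ)), mul(SZ, mul(SSSZ, SZ)))))))))
  [14] S(S(S(S(S(S(add(mul(SZ, SZ), mul(SZ, mul(SSSZ, SZ)))))))))
  [15] S(S(S(S(S(S(add(add(SZ, mul(Z, SZ)), mul(SZ, mul(SSSZ, SZ)))))))))
  [16] S(S(S(S(S(S(add(S(add(Z, mul(Z, SZ))), mul(SZ, mul(SSSZ, SZ)))))))))
  [17] S(S(S(S(S(S(S(add(add(Z, mul(Z, SZ)), mul(SZ, mul(SSSZ, SZ))))))))))
  [18] S(S(S(S(S(S(S(add(mul(Z, SZ), mul(SZ, mul(SSSZ, SZ))))))))))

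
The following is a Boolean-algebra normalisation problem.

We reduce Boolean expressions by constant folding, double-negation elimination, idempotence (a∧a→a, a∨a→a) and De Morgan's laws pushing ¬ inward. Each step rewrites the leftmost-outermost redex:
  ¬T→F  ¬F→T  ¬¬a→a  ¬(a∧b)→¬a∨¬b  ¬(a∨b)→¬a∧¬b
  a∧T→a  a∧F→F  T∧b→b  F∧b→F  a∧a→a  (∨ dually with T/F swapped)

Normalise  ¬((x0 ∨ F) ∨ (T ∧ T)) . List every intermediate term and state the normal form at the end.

Answer: normal form = F  (in 8 steps)

Derivation:
  start: ¬((x0 ∨ F) ∨ (T ∧ T))
  →1  ¬(x0 ∨ F) ∧ ¬(T ∧ T)
  →2  (¬x0 ∧ ¬F) ∧ ¬(T ∧ T)
  →3  (¬x0 ∧ T) ∧ ¬(T ∧ T)
  →4  ¬x0 ∧ ¬(T ∧ T)
  →5  ¬x0 ∧ (¬T ∨ ¬T)
  →6  ¬x0 ∧ ¬T
  →7  ¬x0 ∧ F
  →8  F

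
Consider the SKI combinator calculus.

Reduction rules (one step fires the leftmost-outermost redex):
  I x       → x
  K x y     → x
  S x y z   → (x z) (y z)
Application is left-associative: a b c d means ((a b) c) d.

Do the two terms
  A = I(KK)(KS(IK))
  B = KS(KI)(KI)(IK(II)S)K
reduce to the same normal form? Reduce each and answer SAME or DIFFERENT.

Answer: SAME — A ⇓ K, B ⇓ K

Derivation:
Term A:
  start: I(KK)(KS(IK))
  [1] KK(KS(IK))
  [2] K

Term B:
  start: KS(KI)(KI)(IK(II)S)K
  [1] S(KI)(IK(II)S)K
  [2] KIK(IK(II)SK)
  [3] I(IK(II)SK)
  [4] IK(II)SK
  [5] K(II)SK
  [6] IIK
  [7] IK
  [8] K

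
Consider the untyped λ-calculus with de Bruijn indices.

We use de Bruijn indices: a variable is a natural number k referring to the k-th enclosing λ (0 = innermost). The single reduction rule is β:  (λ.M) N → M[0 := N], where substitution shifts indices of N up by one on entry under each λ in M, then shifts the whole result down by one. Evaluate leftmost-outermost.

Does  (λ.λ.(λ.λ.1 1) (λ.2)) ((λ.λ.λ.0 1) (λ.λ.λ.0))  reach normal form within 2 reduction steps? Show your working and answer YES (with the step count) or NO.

Answer: NO — after 2 steps the term is λ.λ.(λ.(λ.λ.λ.0 1) (λ.λ.λ.0)) (λ.(λ.λ.λ.0 1) (λ.λ.λ.0)), not yet normal

Reduction:
  start: (λ.λ.(λ.λ.1 1) (λ.2)) ((λ.λ.λ.0 1) (λ.λ.λ.0))
  →1  λ.(λ.λ.1 1) (λ.(λ.λ.λ.0 1) (λ.λ.λ.0))
  →2  λ.λ.(λ.(λ.λ.λ.0 1) (λ.λ.λ.0)) (λ.(λ.λ.λ.0 1) (λ.λ.λ.0))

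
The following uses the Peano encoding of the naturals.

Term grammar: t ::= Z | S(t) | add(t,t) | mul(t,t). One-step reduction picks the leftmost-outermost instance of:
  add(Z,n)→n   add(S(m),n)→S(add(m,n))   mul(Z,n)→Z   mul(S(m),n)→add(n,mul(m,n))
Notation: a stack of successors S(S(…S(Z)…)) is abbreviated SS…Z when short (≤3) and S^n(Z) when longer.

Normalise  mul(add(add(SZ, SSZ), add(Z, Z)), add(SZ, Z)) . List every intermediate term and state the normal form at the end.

  start: mul(add(add(SZ, SSZ), add(Z, Z)), add(SZ, Z))
  →1  mul(add(S(add(Z, SSZ)), add(Z, Z)), add(SZ, Z))
  →2  mul(S(add(add(Z, SSZ), add(Z, Z))), add(SZ, Z))
  →3  add(add(SZ, Z), mul(add(add(Z, SSZ), add(Z, Z)), add(SZ, Z)))
  →4  add(S(add(Z, Z)), mul(add(add(Z, SSZ), add(Z, Z)), add(SZ, Z)))
  →5  S(add(add(Z, Z), mul(add(add(Z, SSZ), add(Z, Z)), add(SZ, Z))))
  →6  S(add(Z, mul(add(add(Z, SSZ), add(Z, Z)), add(SZ, Z))))
  →7  S(mul(add(add(Z, SSZ), add(Z, Z)), add(SZ, Z)))
  →8  S(mul(add(SSZ, add(Z, Z)), add(SZ, Z)))
  →9  S(mul(S(add(SZ, add(Z, Z))), add(SZ, Z)))
  →10  S(add(add(SZ, Z), mul(add(SZ, add(Z, Z)), add(SZ, Z))))
  →11  S(add(S(add(Z, Z)), mul(add(SZ, add(Z, Z)), add(SZ, Z))))
  →12  S(S(add(add(Z, Z), mul(add(SZ, add(Z, Z)), add(SZ, Z)))))
  →13  S(S(add(Z, mul(add(SZ, add(Z, Z)), add(SZ, Z)))))
  →14  S(S(mul(add(SZ, add(Z, Z)), add(SZ, Z))))
  →15  S(S(mul(S(add(Z, add(Z, Z))), add(SZ, Z))))
  →16  S(S(add(add(SZ, Z), mul(add(Z, add(Z, Z)), add(SZ, Z)))))
  →17  S(S(add(S(add(Z, Z)), mul(add(Z, add(Z, Z)), add(SZ, Z)))))
  →18  S(S(S(add(add(Z, Z), mul(add(Z, add(Z, Z)), add(SZ, Z))))))
  →19  S(S(S(add(Z, mul(add(Z, add(Z, Z)), add(SZ, Z))))))
  →20  S(S(S(mul(add(Z, add(Z, Z)), add(SZ, Z)))))
  →21  S(S(S(mul(add(Z, Z), add(SZ, Z)))))
  →22  S(S(S(mul(Z, add(SZ, Z)))))
  →23  SSSZ

Answer: normal form = SSSZ  (in 23 steps)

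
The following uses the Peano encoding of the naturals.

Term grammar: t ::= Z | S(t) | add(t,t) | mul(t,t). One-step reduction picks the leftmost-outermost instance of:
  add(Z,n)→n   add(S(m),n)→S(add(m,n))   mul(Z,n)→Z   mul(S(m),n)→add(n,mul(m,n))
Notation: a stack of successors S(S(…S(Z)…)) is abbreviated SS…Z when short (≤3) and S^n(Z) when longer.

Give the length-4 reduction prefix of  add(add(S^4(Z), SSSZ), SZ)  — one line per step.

  start: add(add(S^4(Z), SSSZ), SZ)
  [1] add(S(add(SSSZ, SSSZ)), SZ)
  [2] S(add(add(SSSZ, SSSZ), SZ))
  [3] S(add(S(add(SSZ, SSSZ)), SZ))
  [4] S(S(add(add(SSZ, SSSZ), SZ)))

Answer: after 4 steps: S(S(add(add(SSZ, SSSZ), SZ)))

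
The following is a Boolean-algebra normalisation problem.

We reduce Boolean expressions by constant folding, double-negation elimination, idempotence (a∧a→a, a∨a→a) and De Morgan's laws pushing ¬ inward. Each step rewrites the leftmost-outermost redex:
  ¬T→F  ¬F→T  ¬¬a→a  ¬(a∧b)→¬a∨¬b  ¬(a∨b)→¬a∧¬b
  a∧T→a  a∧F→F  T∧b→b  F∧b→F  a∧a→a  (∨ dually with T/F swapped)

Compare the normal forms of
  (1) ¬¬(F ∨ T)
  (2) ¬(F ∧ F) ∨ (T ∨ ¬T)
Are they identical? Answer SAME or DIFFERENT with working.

Term A:
  start: ¬¬(F ∨ T)
  →1  F ∨ T
  →2  T

Term B:
  start: ¬(F ∧ F) ∨ (T ∨ ¬T)
  →1  (¬F ∨ ¬F) ∨ (T ∨ ¬T)
  →2  ¬F ∨ (T ∨ ¬T)
  →3  T ∨ (T ∨ ¬T)
  →4  T

Answer: SAME — A ⇓ T, B ⇓ T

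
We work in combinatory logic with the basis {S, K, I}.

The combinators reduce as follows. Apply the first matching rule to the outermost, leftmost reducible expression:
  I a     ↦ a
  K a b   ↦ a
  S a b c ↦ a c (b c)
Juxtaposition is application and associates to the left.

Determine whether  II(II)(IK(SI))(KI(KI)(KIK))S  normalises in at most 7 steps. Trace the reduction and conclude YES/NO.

Answer: YES — reaches normal form SIS in 6 ≤ 7 steps

Reduction:
  start: II(II)(IK(SI))(KI(KI)(KIK))S
  →1  I(II)(IK(SI))(KI(KI)(KIK))S
  →2  II(IK(SI))(KI(KI)(KIK))S
  →3  I(IK(SI))(KI(KI)(KIK))S
  →4  IK(SI)(KI(KI)(KIK))S
  →5  K(SI)(KI(KI)(KIK))S
  →6  SIS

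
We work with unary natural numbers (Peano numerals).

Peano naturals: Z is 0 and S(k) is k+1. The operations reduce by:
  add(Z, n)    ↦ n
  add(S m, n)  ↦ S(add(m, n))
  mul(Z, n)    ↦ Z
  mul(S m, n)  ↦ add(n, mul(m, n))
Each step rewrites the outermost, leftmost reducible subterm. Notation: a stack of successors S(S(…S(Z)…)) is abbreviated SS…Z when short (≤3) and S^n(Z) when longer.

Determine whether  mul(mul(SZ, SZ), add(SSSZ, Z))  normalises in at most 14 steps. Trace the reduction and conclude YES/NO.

  start: mul(mul(SZ, SZ), add(SSSZ, Z))
  [1] mul(add(SZ, mul(Z, SZ)), add(SSSZ, Z))
  [2] mul(S(add(Z, mul(Z, SZ))), add(SSSZ, Z))
  [3] add(add(SSSZ, Z), mul(add(Z, mul(Z, SZ)), add(SSSZ, Z)))
  [4] add(S(add(SSZ, Z)), mul(add(Z, mul(Z, SZ)), add(SSSZ, Z)))
  [5] S(add(add(SSZ, Z), mul(add(Z, mul(Z, SZ)), add(SSSZ, Z))))
  [6] S(add(S(add(SZ, Z)), mul(add(Z, mul(Z, SZ)), add(SSSZ, Z))))
  [7] S(S(add(add(SZ, Z), mul(add(Z, mul(Z, SZ)), add(SSSZ, Z)))))
  [8] S(S(add(S(add(Z, Z)), mul(add(Z, mul(Z, SZ)), add(SSSZ, Z)))))
  [9] S(S(S(add(add(Z, Z), mul(add(Z, mul(Z, SZ)), add(SSSZ, Z))))))
  [10] S(S(S(add(Z, mul(add(Z, mul(Z, SZ)), add(SSSZ, Z))))))
  [11] S(S(S(mul(add(Z, mul(Z, SZ)), add(SSSZ, Z)))))
  [12] S(S(S(mul(mul(Z, SZ), add(SSSZ, Z)))))
  [13] S(S(S(mul(Z, add(SSSZ, Z)))))
  [14] SSSZ

Answer: YES — reaches normal form SSSZ in 14 ≤ 14 steps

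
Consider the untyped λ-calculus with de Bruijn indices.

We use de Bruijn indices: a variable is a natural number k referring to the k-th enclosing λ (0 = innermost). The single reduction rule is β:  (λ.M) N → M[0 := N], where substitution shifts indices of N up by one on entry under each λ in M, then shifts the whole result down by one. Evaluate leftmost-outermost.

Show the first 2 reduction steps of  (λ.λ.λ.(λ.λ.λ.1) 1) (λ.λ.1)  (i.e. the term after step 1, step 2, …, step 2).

Answer: after 2 steps: λ.λ.λ.λ.1

Derivation:
  start: (λ.λ.λ.(λ.λ.λ.1) 1) (λ.λ.1)
  →1  λ.λ.(λ.λ.λ.1) 1
  →2  λ.λ.λ.λ.1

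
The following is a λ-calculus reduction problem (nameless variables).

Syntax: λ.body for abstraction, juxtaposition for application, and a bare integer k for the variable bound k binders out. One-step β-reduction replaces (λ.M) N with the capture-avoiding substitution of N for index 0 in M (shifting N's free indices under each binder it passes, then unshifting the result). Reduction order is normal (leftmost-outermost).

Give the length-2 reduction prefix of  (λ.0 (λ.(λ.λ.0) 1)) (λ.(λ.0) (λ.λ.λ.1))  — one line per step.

  start: (λ.0 (λ.(λ.λ.0) 1)) (λ.(λ.0) (λ.λ.λ.1))
  [1] (λ.(λ.0) (λ.λ.λ.1)) (λ.(λ.λ.0) (λ.(λ.0) (λ.λ.λ.1)))
  [2] (λ.0) (λ.λ.λ.1)

Answer: after 2 steps: (λ.0) (λ.λ.λ.1)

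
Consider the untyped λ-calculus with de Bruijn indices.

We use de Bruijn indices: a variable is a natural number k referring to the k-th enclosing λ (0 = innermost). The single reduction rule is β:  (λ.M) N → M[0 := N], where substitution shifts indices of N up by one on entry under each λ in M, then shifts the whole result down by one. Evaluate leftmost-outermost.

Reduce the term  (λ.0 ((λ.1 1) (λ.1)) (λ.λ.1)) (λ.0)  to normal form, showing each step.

Answer: normal form = λ.λ.1  (in 5 steps)

Reduction:
  start: (λ.0 ((λ.1 1) (λ.1)) (λ.λ.1)) (λ.0)
  [1] (λ.0) ((λ.(λ.0) (λ.0)) (λ.λ.0)) (λ.λ.1)
  [2] (λ.(λ.0) (λ.0)) (λ.λ.0) (λ.λ.1)
  [3] (λ.0) (λ.0) (λ.λ.1)
  [4] (λ.0) (λ.λ.1)
  [5] λ.λ.1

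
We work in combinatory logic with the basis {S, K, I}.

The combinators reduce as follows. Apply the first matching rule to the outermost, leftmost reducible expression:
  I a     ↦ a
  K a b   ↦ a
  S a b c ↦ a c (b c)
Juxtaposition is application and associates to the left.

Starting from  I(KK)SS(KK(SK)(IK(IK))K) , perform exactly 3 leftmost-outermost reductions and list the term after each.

Answer: after 3 steps: S

Working:
  start: I(KK)SS(KK(SK)(IK(IK))K)
  step 1: KKSS(KK(SK)(IK(IK))K)
  step 2: KS(KK(SK)(IK(IK))K)
  step 3: S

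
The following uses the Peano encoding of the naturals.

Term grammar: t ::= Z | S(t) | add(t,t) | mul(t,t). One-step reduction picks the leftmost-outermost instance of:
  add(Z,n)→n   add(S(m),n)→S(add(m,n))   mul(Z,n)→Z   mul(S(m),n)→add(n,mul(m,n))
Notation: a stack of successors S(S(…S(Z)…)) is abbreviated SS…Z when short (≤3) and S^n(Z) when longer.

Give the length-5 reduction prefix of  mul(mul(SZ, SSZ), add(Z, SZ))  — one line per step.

  start: mul(mul(SZ, SSZ), add(Z, SZ))
  [1] mul(add(SSZ, mul(Z, SSZ)), add(Z, SZ))
  [2] mul(S(add(SZ, mul(Z, SSZ))), add(Z, SZ))
  [3] add(add(Z, SZ), mul(add(SZ, mul(Z, SSZ)), add(Z, SZ)))
  [4] add(SZ, mul(add(SZ, mul(Z, SSZ)), add(Z, SZ)))
  [5] S(add(Z, mul(add(SZ, mul(Z, SSZ)), add(Z, SZ))))

Answer: after 5 steps: S(add(Z, mul(add(SZ, mul(Z, SSZ)), add(Z, SZ))))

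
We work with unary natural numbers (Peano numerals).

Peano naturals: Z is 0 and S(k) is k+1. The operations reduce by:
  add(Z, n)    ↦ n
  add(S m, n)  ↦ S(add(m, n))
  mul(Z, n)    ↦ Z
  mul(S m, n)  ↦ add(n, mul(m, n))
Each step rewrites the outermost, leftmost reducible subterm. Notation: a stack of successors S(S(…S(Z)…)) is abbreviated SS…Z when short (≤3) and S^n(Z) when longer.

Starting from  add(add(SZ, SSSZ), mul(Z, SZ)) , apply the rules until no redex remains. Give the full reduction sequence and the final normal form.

  start: add(add(SZ, SSSZ), mul(Z, SZ))
  →1  add(S(add(Z, SSSZ)), mul(Z, SZ))
  →2  S(add(add(Z, SSSZ), mul(Z, SZ)))
  →3  S(add(SSSZ, mul(Z, SZ)))
  →4  S(S(add(SSZ, mul(Z, SZ))))
  →5  S(S(S(add(SZ, mul(Z, SZ)))))
  →6  S(S(S(S(add(Z, mul(Z, SZ))))))
  →7  S(S(S(S(mul(Z, SZ)))))
  →8  S^4(Z)

Answer: normal form = S^4(Z)  (in 8 steps)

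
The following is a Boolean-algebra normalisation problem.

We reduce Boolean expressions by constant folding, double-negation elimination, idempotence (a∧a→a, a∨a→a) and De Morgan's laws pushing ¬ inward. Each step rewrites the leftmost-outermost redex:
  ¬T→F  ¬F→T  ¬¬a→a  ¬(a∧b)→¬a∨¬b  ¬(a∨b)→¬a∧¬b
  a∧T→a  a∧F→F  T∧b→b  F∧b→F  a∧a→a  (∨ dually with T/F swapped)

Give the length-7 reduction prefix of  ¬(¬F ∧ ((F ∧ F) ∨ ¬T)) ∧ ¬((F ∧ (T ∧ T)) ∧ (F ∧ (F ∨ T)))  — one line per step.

Answer: after 7 steps: (T ∧ ¬¬T) ∧ ¬((F ∧ (T ∧ T)) ∧ (F ∧ (F ∨ T)))

Working:
  start: ¬(¬F ∧ ((F ∧ F) ∨ ¬T)) ∧ ¬((F ∧ (T ∧ T)) ∧ (F ∧ (F ∨ T)))
  →1  (¬¬F ∨ ¬((F ∧ F) ∨ ¬T)) ∧ ¬((F ∧ (T ∧ T)) ∧ (F ∧ (F ∨ T)))
  →2  (F ∨ ¬((F ∧ F) ∨ ¬T)) ∧ ¬((F ∧ (T ∧ T)) ∧ (F ∧ (F ∨ T)))
  →3  ¬((F ∧ F) ∨ ¬T) ∧ ¬((F ∧ (T ∧ T)) ∧ (F ∧ (F ∨ T)))
  →4  (¬(F ∧ F) ∧ ¬¬T) ∧ ¬((F ∧ (T ∧ T)) ∧ (F ∧ (F ∨ T)))
  →5  ((¬F ∨ ¬F) ∧ ¬¬T) ∧ ¬((F ∧ (T ∧ T)) ∧ (F ∧ (F ∨ T)))
  →6  (¬F ∧ ¬¬T) ∧ ¬((F ∧ (T ∧ T)) ∧ (F ∧ (F ∨ T)))
  →7  (T ∧ ¬¬T) ∧ ¬((F ∧ (T ∧ T)) ∧ (F ∧ (F ∨ T)))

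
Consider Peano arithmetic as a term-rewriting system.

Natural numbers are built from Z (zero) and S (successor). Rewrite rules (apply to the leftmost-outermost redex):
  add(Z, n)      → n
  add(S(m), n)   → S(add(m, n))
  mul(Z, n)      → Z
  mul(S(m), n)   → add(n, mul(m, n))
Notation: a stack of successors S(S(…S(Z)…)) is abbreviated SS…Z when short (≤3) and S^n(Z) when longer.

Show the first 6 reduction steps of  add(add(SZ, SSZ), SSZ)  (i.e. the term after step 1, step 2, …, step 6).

  start: add(add(SZ, SSZ), SSZ)
  →1  add(S(add(Z, SSZ)), SSZ)
  →2  S(add(add(Z, SSZ), SSZ))
  →3  S(add(SSZ, SSZ))
  →4  S(S(add(SZ, SSZ)))
  →5  S(S(S(add(Z, SSZ))))
  →6  S^5(Z)

Answer: after 6 steps: S^5(Z)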